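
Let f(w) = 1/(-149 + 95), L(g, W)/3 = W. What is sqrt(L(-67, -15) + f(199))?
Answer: I*sqrt(14586)/18 ≈ 6.7096*I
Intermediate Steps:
L(g, W) = 3*W
f(w) = -1/54 (f(w) = 1/(-54) = -1/54)
sqrt(L(-67, -15) + f(199)) = sqrt(3*(-15) - 1/54) = sqrt(-45 - 1/54) = sqrt(-2431/54) = I*sqrt(14586)/18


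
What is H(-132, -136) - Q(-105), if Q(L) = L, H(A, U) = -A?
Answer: 237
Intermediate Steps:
H(-132, -136) - Q(-105) = -1*(-132) - 1*(-105) = 132 + 105 = 237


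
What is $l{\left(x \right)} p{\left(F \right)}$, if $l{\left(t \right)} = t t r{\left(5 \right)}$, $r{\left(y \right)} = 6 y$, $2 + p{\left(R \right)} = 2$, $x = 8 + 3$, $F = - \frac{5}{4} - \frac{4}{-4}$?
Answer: $0$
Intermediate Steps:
$F = - \frac{1}{4}$ ($F = \left(-5\right) \frac{1}{4} - -1 = - \frac{5}{4} + 1 = - \frac{1}{4} \approx -0.25$)
$x = 11$
$p{\left(R \right)} = 0$ ($p{\left(R \right)} = -2 + 2 = 0$)
$l{\left(t \right)} = 30 t^{2}$ ($l{\left(t \right)} = t t 6 \cdot 5 = t^{2} \cdot 30 = 30 t^{2}$)
$l{\left(x \right)} p{\left(F \right)} = 30 \cdot 11^{2} \cdot 0 = 30 \cdot 121 \cdot 0 = 3630 \cdot 0 = 0$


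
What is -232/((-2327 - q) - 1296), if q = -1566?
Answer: 232/2057 ≈ 0.11279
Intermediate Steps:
-232/((-2327 - q) - 1296) = -232/((-2327 - 1*(-1566)) - 1296) = -232/((-2327 + 1566) - 1296) = -232/(-761 - 1296) = -232/(-2057) = -232*(-1/2057) = 232/2057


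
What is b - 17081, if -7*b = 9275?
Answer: -18406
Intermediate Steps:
b = -1325 (b = -1/7*9275 = -1325)
b - 17081 = -1325 - 17081 = -18406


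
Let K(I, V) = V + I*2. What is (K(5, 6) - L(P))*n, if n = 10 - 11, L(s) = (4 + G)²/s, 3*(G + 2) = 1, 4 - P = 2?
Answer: -239/18 ≈ -13.278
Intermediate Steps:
P = 2 (P = 4 - 1*2 = 4 - 2 = 2)
G = -5/3 (G = -2 + (⅓)*1 = -2 + ⅓ = -5/3 ≈ -1.6667)
K(I, V) = V + 2*I
L(s) = 49/(9*s) (L(s) = (4 - 5/3)²/s = (7/3)²/s = 49/(9*s))
n = -1
(K(5, 6) - L(P))*n = ((6 + 2*5) - 49/(9*2))*(-1) = ((6 + 10) - 49/(9*2))*(-1) = (16 - 1*49/18)*(-1) = (16 - 49/18)*(-1) = (239/18)*(-1) = -239/18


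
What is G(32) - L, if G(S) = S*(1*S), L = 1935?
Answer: -911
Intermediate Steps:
G(S) = S**2 (G(S) = S*S = S**2)
G(32) - L = 32**2 - 1*1935 = 1024 - 1935 = -911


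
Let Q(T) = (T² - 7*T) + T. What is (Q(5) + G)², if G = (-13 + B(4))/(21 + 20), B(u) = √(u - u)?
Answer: 47524/1681 ≈ 28.271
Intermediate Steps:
Q(T) = T² - 6*T
B(u) = 0 (B(u) = √0 = 0)
G = -13/41 (G = (-13 + 0)/(21 + 20) = -13/41 ≈ -0.31707)
(Q(5) + G)² = (5*(-6 + 5) - 13/41)² = (5*(-1) - 13/41)² = (-5 - 13/41)² = (-218/41)² = 47524/1681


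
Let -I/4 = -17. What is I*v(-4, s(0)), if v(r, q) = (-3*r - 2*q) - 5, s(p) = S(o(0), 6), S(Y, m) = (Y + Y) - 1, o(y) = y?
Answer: 612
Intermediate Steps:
I = 68 (I = -4*(-17) = 68)
S(Y, m) = -1 + 2*Y (S(Y, m) = 2*Y - 1 = -1 + 2*Y)
s(p) = -1 (s(p) = -1 + 2*0 = -1 + 0 = -1)
v(r, q) = -5 - 3*r - 2*q
I*v(-4, s(0)) = 68*(-5 - 3*(-4) - 2*(-1)) = 68*(-5 + 12 + 2) = 68*9 = 612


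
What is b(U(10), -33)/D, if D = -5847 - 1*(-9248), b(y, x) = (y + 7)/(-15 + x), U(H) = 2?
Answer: -3/54416 ≈ -5.5131e-5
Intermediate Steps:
b(y, x) = (7 + y)/(-15 + x)
D = 3401 (D = -5847 + 9248 = 3401)
b(U(10), -33)/D = ((7 + 2)/(-15 - 33))/3401 = (9/(-48))*(1/3401) = -1/48*9*(1/3401) = -3/16*1/3401 = -3/54416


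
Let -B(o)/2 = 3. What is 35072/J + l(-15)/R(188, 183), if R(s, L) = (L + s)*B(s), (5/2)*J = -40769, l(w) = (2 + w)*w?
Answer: -67708545/30250598 ≈ -2.2383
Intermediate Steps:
l(w) = w*(2 + w)
B(o) = -6 (B(o) = -2*3 = -6)
J = -81538/5 (J = (⅖)*(-40769) = -81538/5 ≈ -16308.)
R(s, L) = -6*L - 6*s (R(s, L) = (L + s)*(-6) = -6*L - 6*s)
35072/J + l(-15)/R(188, 183) = 35072/(-81538/5) + (-15*(2 - 15))/(-6*183 - 6*188) = 35072*(-5/81538) + (-15*(-13))/(-1098 - 1128) = -87680/40769 + 195/(-2226) = -87680/40769 + 195*(-1/2226) = -87680/40769 - 65/742 = -67708545/30250598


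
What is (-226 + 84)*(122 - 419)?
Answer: 42174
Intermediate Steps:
(-226 + 84)*(122 - 419) = -142*(-297) = 42174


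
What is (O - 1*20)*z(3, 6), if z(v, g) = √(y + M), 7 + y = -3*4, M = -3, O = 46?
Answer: 26*I*√22 ≈ 121.95*I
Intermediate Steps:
y = -19 (y = -7 - 3*4 = -7 - 12 = -19)
z(v, g) = I*√22 (z(v, g) = √(-19 - 3) = √(-22) = I*√22)
(O - 1*20)*z(3, 6) = (46 - 1*20)*(I*√22) = (46 - 20)*(I*√22) = 26*(I*√22) = 26*I*√22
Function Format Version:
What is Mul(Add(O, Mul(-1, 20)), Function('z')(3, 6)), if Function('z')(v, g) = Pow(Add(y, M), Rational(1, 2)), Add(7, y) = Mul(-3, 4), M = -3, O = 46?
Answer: Mul(26, I, Pow(22, Rational(1, 2))) ≈ Mul(121.95, I)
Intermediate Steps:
y = -19 (y = Add(-7, Mul(-3, 4)) = Add(-7, -12) = -19)
Function('z')(v, g) = Mul(I, Pow(22, Rational(1, 2))) (Function('z')(v, g) = Pow(Add(-19, -3), Rational(1, 2)) = Pow(-22, Rational(1, 2)) = Mul(I, Pow(22, Rational(1, 2))))
Mul(Add(O, Mul(-1, 20)), Function('z')(3, 6)) = Mul(Add(46, Mul(-1, 20)), Mul(I, Pow(22, Rational(1, 2)))) = Mul(Add(46, -20), Mul(I, Pow(22, Rational(1, 2)))) = Mul(26, Mul(I, Pow(22, Rational(1, 2)))) = Mul(26, I, Pow(22, Rational(1, 2)))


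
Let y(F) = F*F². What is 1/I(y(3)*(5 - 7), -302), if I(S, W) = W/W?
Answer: 1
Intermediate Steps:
y(F) = F³
I(S, W) = 1
1/I(y(3)*(5 - 7), -302) = 1/1 = 1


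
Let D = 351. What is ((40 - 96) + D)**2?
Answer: 87025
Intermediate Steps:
((40 - 96) + D)**2 = ((40 - 96) + 351)**2 = (-56 + 351)**2 = 295**2 = 87025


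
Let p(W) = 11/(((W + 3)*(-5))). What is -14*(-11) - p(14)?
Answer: 13101/85 ≈ 154.13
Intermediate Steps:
p(W) = 11/(-15 - 5*W) (p(W) = 11/(((3 + W)*(-5))) = 11/(-15 - 5*W))
-14*(-11) - p(14) = -14*(-11) - (-11)/(15 + 5*14) = 154 - (-11)/(15 + 70) = 154 - (-11)/85 = 154 - 1*(-11/85) = 154 + 11/85 = 13101/85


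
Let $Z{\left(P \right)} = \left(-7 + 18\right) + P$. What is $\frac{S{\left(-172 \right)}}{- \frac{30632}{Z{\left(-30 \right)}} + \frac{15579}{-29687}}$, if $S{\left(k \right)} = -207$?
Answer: $- \frac{116758971}{909076183} \approx -0.12844$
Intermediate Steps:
$Z{\left(P \right)} = 11 + P$
$\frac{S{\left(-172 \right)}}{- \frac{30632}{Z{\left(-30 \right)}} + \frac{15579}{-29687}} = - \frac{207}{- \frac{30632}{11 - 30} + \frac{15579}{-29687}} = - \frac{207}{- \frac{30632}{-19} + 15579 \left(- \frac{1}{29687}\right)} = - \frac{207}{\left(-30632\right) \left(- \frac{1}{19}\right) - \frac{15579}{29687}} = - \frac{207}{\frac{30632}{19} - \frac{15579}{29687}} = - \frac{207}{\frac{909076183}{564053}} = \left(-207\right) \frac{564053}{909076183} = - \frac{116758971}{909076183}$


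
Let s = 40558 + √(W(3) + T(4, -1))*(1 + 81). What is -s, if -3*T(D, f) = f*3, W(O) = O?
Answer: -40722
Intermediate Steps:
T(D, f) = -f (T(D, f) = -f*3/3 = -f)
s = 40722 (s = 40558 + √(3 - 1*(-1))*(1 + 81) = 40558 + √(3 + 1)*82 = 40558 + √4*82 = 40558 + 2*82 = 40558 + 164 = 40722)
-s = -1*40722 = -40722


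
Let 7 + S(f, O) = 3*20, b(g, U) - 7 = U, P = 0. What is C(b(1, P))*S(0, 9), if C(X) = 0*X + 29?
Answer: 1537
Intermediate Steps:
b(g, U) = 7 + U
S(f, O) = 53 (S(f, O) = -7 + 3*20 = -7 + 60 = 53)
C(X) = 29 (C(X) = 0 + 29 = 29)
C(b(1, P))*S(0, 9) = 29*53 = 1537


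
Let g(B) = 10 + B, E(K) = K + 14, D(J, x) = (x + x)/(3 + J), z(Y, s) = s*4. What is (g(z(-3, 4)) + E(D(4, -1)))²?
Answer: 77284/49 ≈ 1577.2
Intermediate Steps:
z(Y, s) = 4*s
D(J, x) = 2*x/(3 + J) (D(J, x) = (2*x)/(3 + J) = 2*x/(3 + J))
E(K) = 14 + K
(g(z(-3, 4)) + E(D(4, -1)))² = ((10 + 4*4) + (14 + 2*(-1)/(3 + 4)))² = ((10 + 16) + (14 + 2*(-1)/7))² = (26 + (14 + 2*(-1)*(⅐)))² = (26 + (14 - 2/7))² = (26 + 96/7)² = (278/7)² = 77284/49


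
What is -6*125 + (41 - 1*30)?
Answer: -739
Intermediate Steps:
-6*125 + (41 - 1*30) = -750 + (41 - 30) = -750 + 11 = -739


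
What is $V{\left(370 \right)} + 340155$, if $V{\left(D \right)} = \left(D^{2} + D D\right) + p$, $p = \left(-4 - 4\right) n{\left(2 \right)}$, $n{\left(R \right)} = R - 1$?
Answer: $613947$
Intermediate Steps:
$n{\left(R \right)} = -1 + R$
$p = -8$ ($p = \left(-4 - 4\right) \left(-1 + 2\right) = \left(-8\right) 1 = -8$)
$V{\left(D \right)} = -8 + 2 D^{2}$ ($V{\left(D \right)} = \left(D^{2} + D D\right) - 8 = \left(D^{2} + D^{2}\right) - 8 = 2 D^{2} - 8 = -8 + 2 D^{2}$)
$V{\left(370 \right)} + 340155 = \left(-8 + 2 \cdot 370^{2}\right) + 340155 = \left(-8 + 2 \cdot 136900\right) + 340155 = \left(-8 + 273800\right) + 340155 = 273792 + 340155 = 613947$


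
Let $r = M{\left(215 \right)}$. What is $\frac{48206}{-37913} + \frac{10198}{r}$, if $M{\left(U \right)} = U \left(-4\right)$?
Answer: $- \frac{214046967}{16302590} \approx -13.13$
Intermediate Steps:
$M{\left(U \right)} = - 4 U$
$r = -860$ ($r = \left(-4\right) 215 = -860$)
$\frac{48206}{-37913} + \frac{10198}{r} = \frac{48206}{-37913} + \frac{10198}{-860} = 48206 \left(- \frac{1}{37913}\right) + 10198 \left(- \frac{1}{860}\right) = - \frac{48206}{37913} - \frac{5099}{430} = - \frac{214046967}{16302590}$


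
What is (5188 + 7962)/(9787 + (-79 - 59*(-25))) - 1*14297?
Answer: -159870201/11183 ≈ -14296.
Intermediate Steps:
(5188 + 7962)/(9787 + (-79 - 59*(-25))) - 1*14297 = 13150/(9787 + (-79 + 1475)) - 14297 = 13150/(9787 + 1396) - 14297 = 13150/11183 - 14297 = -159870201/11183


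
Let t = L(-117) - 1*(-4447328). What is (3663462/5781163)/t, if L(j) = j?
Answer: 3663462/25710051686393 ≈ 1.4249e-7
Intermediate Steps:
t = 4447211 (t = -117 - 1*(-4447328) = -117 + 4447328 = 4447211)
(3663462/5781163)/t = (3663462/5781163)/4447211 = (3663462*(1/5781163))*(1/4447211) = (3663462/5781163)*(1/4447211) = 3663462/25710051686393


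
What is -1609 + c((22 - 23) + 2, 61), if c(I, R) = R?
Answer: -1548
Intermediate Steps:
-1609 + c((22 - 23) + 2, 61) = -1609 + 61 = -1548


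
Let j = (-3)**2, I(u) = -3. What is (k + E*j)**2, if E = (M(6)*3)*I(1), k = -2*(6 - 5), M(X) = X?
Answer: 238144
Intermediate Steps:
k = -2 (k = -2*1 = -2)
j = 9
E = -54 (E = (6*3)*(-3) = 18*(-3) = -54)
(k + E*j)**2 = (-2 - 54*9)**2 = (-2 - 486)**2 = (-488)**2 = 238144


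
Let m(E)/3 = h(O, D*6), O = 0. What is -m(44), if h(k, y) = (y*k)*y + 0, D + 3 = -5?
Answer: 0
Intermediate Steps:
D = -8 (D = -3 - 5 = -8)
h(k, y) = k*y² (h(k, y) = (k*y)*y + 0 = k*y² + 0 = k*y²)
m(E) = 0 (m(E) = 3*(0*(-8*6)²) = 3*(0*(-48)²) = 3*(0*2304) = 3*0 = 0)
-m(44) = -1*0 = 0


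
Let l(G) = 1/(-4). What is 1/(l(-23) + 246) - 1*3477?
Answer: -3417887/983 ≈ -3477.0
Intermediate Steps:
l(G) = -¼
1/(l(-23) + 246) - 1*3477 = 1/(-¼ + 246) - 1*3477 = 1/(983/4) - 3477 = 4/983 - 3477 = -3417887/983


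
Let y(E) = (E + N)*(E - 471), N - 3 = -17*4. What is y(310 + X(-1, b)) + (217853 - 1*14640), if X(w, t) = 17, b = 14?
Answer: 165485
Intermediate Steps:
N = -65 (N = 3 - 17*4 = 3 - 68 = -65)
y(E) = (-471 + E)*(-65 + E) (y(E) = (E - 65)*(E - 471) = (-65 + E)*(-471 + E) = (-471 + E)*(-65 + E))
y(310 + X(-1, b)) + (217853 - 1*14640) = (30615 + (310 + 17)² - 536*(310 + 17)) + (217853 - 1*14640) = (30615 + 327² - 536*327) + (217853 - 14640) = (30615 + 106929 - 175272) + 203213 = -37728 + 203213 = 165485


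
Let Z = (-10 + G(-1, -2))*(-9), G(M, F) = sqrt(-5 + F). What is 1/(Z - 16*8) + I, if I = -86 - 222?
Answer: (-2772*sqrt(7) + 11705*I)/(-38*I + 9*sqrt(7)) ≈ -308.02 + 0.011841*I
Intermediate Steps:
I = -308
Z = 90 - 9*I*sqrt(7) (Z = (-10 + sqrt(-5 - 2))*(-9) = (-10 + sqrt(-7))*(-9) = (-10 + I*sqrt(7))*(-9) = 90 - 9*I*sqrt(7) ≈ 90.0 - 23.812*I)
1/(Z - 16*8) + I = 1/((90 - 9*I*sqrt(7)) - 16*8) - 308 = 1/((90 - 9*I*sqrt(7)) - 128) - 308 = 1/(-38 - 9*I*sqrt(7)) - 308 = -308 + 1/(-38 - 9*I*sqrt(7))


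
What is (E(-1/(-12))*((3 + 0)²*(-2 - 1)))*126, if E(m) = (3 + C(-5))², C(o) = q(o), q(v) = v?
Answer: -13608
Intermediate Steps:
C(o) = o
E(m) = 4 (E(m) = (3 - 5)² = (-2)² = 4)
(E(-1/(-12))*((3 + 0)²*(-2 - 1)))*126 = (4*((3 + 0)²*(-2 - 1)))*126 = (4*(3²*(-3)))*126 = (4*(9*(-3)))*126 = (4*(-27))*126 = -108*126 = -13608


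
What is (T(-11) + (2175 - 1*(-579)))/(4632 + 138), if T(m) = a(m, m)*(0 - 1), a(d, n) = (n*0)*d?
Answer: 153/265 ≈ 0.57736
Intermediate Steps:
a(d, n) = 0 (a(d, n) = 0*d = 0)
T(m) = 0 (T(m) = 0*(0 - 1) = 0*(-1) = 0)
(T(-11) + (2175 - 1*(-579)))/(4632 + 138) = (0 + (2175 - 1*(-579)))/(4632 + 138) = (0 + (2175 + 579))/4770 = (0 + 2754)*(1/4770) = 2754*(1/4770) = 153/265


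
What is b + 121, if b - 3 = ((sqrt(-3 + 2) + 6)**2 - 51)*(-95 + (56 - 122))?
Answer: 2700 - 1932*I ≈ 2700.0 - 1932.0*I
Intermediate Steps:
b = 8214 - 161*(6 + I)**2 (b = 3 + ((sqrt(-3 + 2) + 6)**2 - 51)*(-95 + (56 - 122)) = 3 + ((sqrt(-1) + 6)**2 - 51)*(-95 - 66) = 3 + ((I + 6)**2 - 51)*(-161) = 3 + ((6 + I)**2 - 51)*(-161) = 3 + (-51 + (6 + I)**2)*(-161) = 3 + (8211 - 161*(6 + I)**2) = 8214 - 161*(6 + I)**2 ≈ 2579.0 - 1932.0*I)
b + 121 = (2579 - 1932*I) + 121 = 2700 - 1932*I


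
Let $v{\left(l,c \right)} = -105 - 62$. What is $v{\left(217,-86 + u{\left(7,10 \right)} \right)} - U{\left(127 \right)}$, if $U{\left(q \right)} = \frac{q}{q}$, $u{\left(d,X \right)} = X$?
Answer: $-168$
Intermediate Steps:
$U{\left(q \right)} = 1$
$v{\left(l,c \right)} = -167$
$v{\left(217,-86 + u{\left(7,10 \right)} \right)} - U{\left(127 \right)} = -167 - 1 = -168$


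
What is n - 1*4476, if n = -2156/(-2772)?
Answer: -40277/9 ≈ -4475.2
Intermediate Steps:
n = 7/9 (n = -2156*(-1/2772) = 7/9 ≈ 0.77778)
n - 1*4476 = 7/9 - 1*4476 = 7/9 - 4476 = -40277/9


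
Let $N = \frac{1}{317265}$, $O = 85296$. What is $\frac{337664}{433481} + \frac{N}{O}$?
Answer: $\frac{9137672536845641}{11730618095966640} \approx 0.77896$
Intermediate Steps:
$N = \frac{1}{317265} \approx 3.1519 \cdot 10^{-6}$
$\frac{337664}{433481} + \frac{N}{O} = \frac{337664}{433481} + \frac{1}{317265 \cdot 85296} = 337664 \cdot \frac{1}{433481} + \frac{1}{317265} \cdot \frac{1}{85296} = \frac{337664}{433481} + \frac{1}{27061435440} = \frac{9137672536845641}{11730618095966640}$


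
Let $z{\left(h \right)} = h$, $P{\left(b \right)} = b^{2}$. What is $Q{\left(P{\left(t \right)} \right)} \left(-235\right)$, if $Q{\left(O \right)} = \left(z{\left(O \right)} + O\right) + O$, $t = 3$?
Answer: $-6345$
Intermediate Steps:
$Q{\left(O \right)} = 3 O$ ($Q{\left(O \right)} = \left(O + O\right) + O = 2 O + O = 3 O$)
$Q{\left(P{\left(t \right)} \right)} \left(-235\right) = 3 \cdot 3^{2} \left(-235\right) = 3 \cdot 9 \left(-235\right) = 27 \left(-235\right) = -6345$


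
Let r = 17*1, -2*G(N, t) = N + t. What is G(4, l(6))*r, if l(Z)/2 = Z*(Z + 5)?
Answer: -1156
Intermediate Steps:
l(Z) = 2*Z*(5 + Z) (l(Z) = 2*(Z*(Z + 5)) = 2*(Z*(5 + Z)) = 2*Z*(5 + Z))
G(N, t) = -N/2 - t/2 (G(N, t) = -(N + t)/2 = -N/2 - t/2)
r = 17
G(4, l(6))*r = (-½*4 - 6*(5 + 6))*17 = (-2 - 6*11)*17 = (-2 - ½*132)*17 = (-2 - 66)*17 = -68*17 = -1156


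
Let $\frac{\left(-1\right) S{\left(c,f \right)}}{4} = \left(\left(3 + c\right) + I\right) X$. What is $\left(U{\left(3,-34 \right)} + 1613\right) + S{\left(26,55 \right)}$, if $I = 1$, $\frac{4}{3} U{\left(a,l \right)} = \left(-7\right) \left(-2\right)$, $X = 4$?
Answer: $\frac{2287}{2} \approx 1143.5$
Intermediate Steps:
$U{\left(a,l \right)} = \frac{21}{2}$ ($U{\left(a,l \right)} = \frac{3 \left(\left(-7\right) \left(-2\right)\right)}{4} = \frac{3}{4} \cdot 14 = \frac{21}{2}$)
$S{\left(c,f \right)} = -64 - 16 c$ ($S{\left(c,f \right)} = - 4 \left(\left(3 + c\right) + 1\right) 4 = - 4 \left(4 + c\right) 4 = - 4 \left(16 + 4 c\right) = -64 - 16 c$)
$\left(U{\left(3,-34 \right)} + 1613\right) + S{\left(26,55 \right)} = \left(\frac{21}{2} + 1613\right) - 480 = \frac{3247}{2} - 480 = \frac{2287}{2}$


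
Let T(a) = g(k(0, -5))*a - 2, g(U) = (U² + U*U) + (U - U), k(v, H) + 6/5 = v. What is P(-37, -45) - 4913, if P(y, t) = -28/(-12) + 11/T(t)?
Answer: -9693821/1974 ≈ -4910.8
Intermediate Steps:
k(v, H) = -6/5 + v
g(U) = 2*U² (g(U) = (U² + U²) + 0 = 2*U² + 0 = 2*U²)
T(a) = -2 + 72*a/25 (T(a) = (2*(-6/5 + 0)²)*a - 2 = (2*(-6/5)²)*a - 2 = (2*(36/25))*a - 2 = 72*a/25 - 2 = -2 + 72*a/25)
P(y, t) = 7/3 + 11/(-2 + 72*t/25) (P(y, t) = -28/(-12) + 11/(-2 + 72*t/25) = -28*(-1/12) + 11/(-2 + 72*t/25) = 7/3 + 11/(-2 + 72*t/25))
P(-37, -45) - 4913 = (475 + 504*(-45))/(6*(-25 + 36*(-45))) - 4913 = (475 - 22680)/(6*(-25 - 1620)) - 4913 = (⅙)*(-22205)/(-1645) - 4913 = (⅙)*(-1/1645)*(-22205) - 4913 = 4441/1974 - 4913 = -9693821/1974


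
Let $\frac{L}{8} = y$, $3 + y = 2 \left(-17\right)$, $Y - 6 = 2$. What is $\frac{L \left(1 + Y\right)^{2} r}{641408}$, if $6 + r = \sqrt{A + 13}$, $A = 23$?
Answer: $0$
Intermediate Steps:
$Y = 8$ ($Y = 6 + 2 = 8$)
$r = 0$ ($r = -6 + \sqrt{23 + 13} = -6 + \sqrt{36} = -6 + 6 = 0$)
$y = -37$ ($y = -3 + 2 \left(-17\right) = -3 - 34 = -37$)
$L = -296$ ($L = 8 \left(-37\right) = -296$)
$\frac{L \left(1 + Y\right)^{2} r}{641408} = \frac{- 296 \left(1 + 8\right)^{2} \cdot 0}{641408} = - 296 \cdot 9^{2} \cdot 0 \cdot \frac{1}{641408} = \left(-296\right) 81 \cdot 0 \cdot \frac{1}{641408} = \left(-23976\right) 0 \cdot \frac{1}{641408} = 0 \cdot \frac{1}{641408} = 0$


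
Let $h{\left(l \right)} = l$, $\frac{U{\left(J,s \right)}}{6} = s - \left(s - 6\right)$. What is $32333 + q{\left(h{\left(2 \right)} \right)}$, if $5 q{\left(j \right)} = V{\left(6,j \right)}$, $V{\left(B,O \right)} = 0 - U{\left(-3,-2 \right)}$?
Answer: $\frac{161629}{5} \approx 32326.0$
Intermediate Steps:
$U{\left(J,s \right)} = 36$ ($U{\left(J,s \right)} = 6 \left(s - \left(s - 6\right)\right) = 6 \left(s - \left(-6 + s\right)\right) = 6 \cdot 6 = 36$)
$V{\left(B,O \right)} = -36$ ($V{\left(B,O \right)} = 0 - 36 = -36$)
$q{\left(j \right)} = - \frac{36}{5}$ ($q{\left(j \right)} = \frac{1}{5} \left(-36\right) = - \frac{36}{5}$)
$32333 + q{\left(h{\left(2 \right)} \right)} = 32333 - \frac{36}{5} = \frac{161629}{5}$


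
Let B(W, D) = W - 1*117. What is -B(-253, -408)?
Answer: 370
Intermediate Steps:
B(W, D) = -117 + W (B(W, D) = W - 117 = -117 + W)
-B(-253, -408) = -(-117 - 253) = -1*(-370) = 370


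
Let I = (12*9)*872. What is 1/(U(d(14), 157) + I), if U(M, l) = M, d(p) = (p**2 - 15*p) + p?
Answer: 1/94176 ≈ 1.0618e-5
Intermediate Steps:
d(p) = p**2 - 14*p
I = 94176 (I = 108*872 = 94176)
1/(U(d(14), 157) + I) = 1/(14*(-14 + 14) + 94176) = 1/(14*0 + 94176) = 1/(0 + 94176) = 1/94176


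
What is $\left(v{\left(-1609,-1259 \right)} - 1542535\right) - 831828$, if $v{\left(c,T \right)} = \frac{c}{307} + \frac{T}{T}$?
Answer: $- \frac{728930743}{307} \approx -2.3744 \cdot 10^{6}$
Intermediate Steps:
$v{\left(c,T \right)} = 1 + \frac{c}{307}$ ($v{\left(c,T \right)} = c \frac{1}{307} + 1 = \frac{c}{307} + 1 = 1 + \frac{c}{307}$)
$\left(v{\left(-1609,-1259 \right)} - 1542535\right) - 831828 = \left(\left(1 + \frac{1}{307} \left(-1609\right)\right) - 1542535\right) - 831828 = \left(\left(1 - \frac{1609}{307}\right) - 1542535\right) - 831828 = \left(- \frac{1302}{307} - 1542535\right) - 831828 = - \frac{473559547}{307} - 831828 = - \frac{728930743}{307}$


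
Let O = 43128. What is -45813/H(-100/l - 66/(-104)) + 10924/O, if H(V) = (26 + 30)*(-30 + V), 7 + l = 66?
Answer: 95626876271/3596071941 ≈ 26.592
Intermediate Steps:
l = 59 (l = -7 + 66 = 59)
H(V) = -1680 + 56*V (H(V) = 56*(-30 + V) = -1680 + 56*V)
-45813/H(-100/l - 66/(-104)) + 10924/O = -45813/(-1680 + 56*(-100/59 - 66/(-104))) + 10924/43128 = -45813/(-1680 + 56*(-100*1/59 - 66*(-1/104))) + 10924*(1/43128) = -45813/(-1680 + 56*(-100/59 + 33/52)) + 2731/10782 = -45813/(-1680 + 56*(-3253/3068)) + 2731/10782 = -45813/(-1680 - 45542/767) + 2731/10782 = -45813/(-1334102/767) + 2731/10782 = -45813*(-767/1334102) + 2731/10782 = 35138571/1334102 + 2731/10782 = 95626876271/3596071941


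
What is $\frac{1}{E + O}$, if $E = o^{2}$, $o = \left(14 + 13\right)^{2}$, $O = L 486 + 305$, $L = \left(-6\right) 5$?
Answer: $\frac{1}{517166} \approx 1.9336 \cdot 10^{-6}$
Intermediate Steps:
$L = -30$
$O = -14275$ ($O = \left(-30\right) 486 + 305 = -14580 + 305 = -14275$)
$o = 729$ ($o = 27^{2} = 729$)
$E = 531441$ ($E = 729^{2} = 531441$)
$\frac{1}{E + O} = \frac{1}{531441 - 14275} = \frac{1}{517166}$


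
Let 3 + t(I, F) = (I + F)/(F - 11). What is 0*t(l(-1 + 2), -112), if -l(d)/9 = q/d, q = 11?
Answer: 0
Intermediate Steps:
l(d) = -99/d
t(I, F) = -3 + (F + I)/(-11 + F) (t(I, F) = -3 + (I + F)/(F - 11) = -3 + (F + I)/(-11 + F))
0*t(l(-1 + 2), -112) = 0*((33 - 99/(-1 + 2) - 2*(-112))/(-11 - 112)) = 0*((33 - 99/1 + 224)/(-123)) = 0*(-(33 - 99*1 + 224)/123) = 0*(-(33 - 99 + 224)/123) = 0*(-1/123*158) = 0*(-158/123) = 0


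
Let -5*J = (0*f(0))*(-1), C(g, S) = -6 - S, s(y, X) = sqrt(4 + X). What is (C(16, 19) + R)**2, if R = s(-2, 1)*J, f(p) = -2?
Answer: 625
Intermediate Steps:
J = 0 (J = -0*(-2)*(-1)/5 = -0*(-1) = -1/5*0 = 0)
R = 0 (R = sqrt(4 + 1)*0 = sqrt(5)*0 = 0)
(C(16, 19) + R)**2 = ((-6 - 1*19) + 0)**2 = ((-6 - 19) + 0)**2 = (-25 + 0)**2 = (-25)**2 = 625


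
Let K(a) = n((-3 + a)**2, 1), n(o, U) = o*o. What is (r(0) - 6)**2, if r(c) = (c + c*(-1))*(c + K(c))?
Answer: 36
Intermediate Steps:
n(o, U) = o**2
K(a) = (-3 + a)**4 (K(a) = ((-3 + a)**2)**2 = (-3 + a)**4)
r(c) = 0 (r(c) = (c + c*(-1))*(c + (-3 + c)**4) = (c - c)*(c + (-3 + c)**4) = 0*(c + (-3 + c)**4) = 0)
(r(0) - 6)**2 = (0 - 6)**2 = (-6)**2 = 36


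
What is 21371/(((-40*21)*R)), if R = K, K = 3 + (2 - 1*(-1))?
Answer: -3053/720 ≈ -4.2403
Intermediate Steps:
K = 6 (K = 3 + (2 + 1) = 3 + 3 = 6)
R = 6
21371/(((-40*21)*R)) = 21371/((-40*21*6)) = 21371/((-840*6)) = 21371/(-5040) = 21371*(-1/5040) = -3053/720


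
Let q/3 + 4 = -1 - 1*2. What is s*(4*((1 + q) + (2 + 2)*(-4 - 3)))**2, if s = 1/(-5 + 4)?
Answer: -36864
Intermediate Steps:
q = -21 (q = -12 + 3*(-1 - 1*2) = -12 + 3*(-1 - 2) = -12 + 3*(-3) = -12 - 9 = -21)
s = -1 (s = 1/(-1) = -1)
s*(4*((1 + q) + (2 + 2)*(-4 - 3)))**2 = -(4*((1 - 21) + (2 + 2)*(-4 - 3)))**2 = -(4*(-20 + 4*(-7)))**2 = -(4*(-20 - 28))**2 = -(4*(-48))**2 = -1*(-192)**2 = -1*36864 = -36864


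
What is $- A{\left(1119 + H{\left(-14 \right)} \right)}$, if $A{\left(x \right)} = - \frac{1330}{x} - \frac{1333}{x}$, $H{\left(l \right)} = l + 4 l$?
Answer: $\frac{2663}{1049} \approx 2.5386$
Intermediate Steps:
$H{\left(l \right)} = 5 l$
$A{\left(x \right)} = - \frac{2663}{x}$
$- A{\left(1119 + H{\left(-14 \right)} \right)} = - \frac{-2663}{1119 + 5 \left(-14\right)} = - \frac{-2663}{1119 - 70} = - \frac{-2663}{1049} = \left(-1\right) \left(- \frac{2663}{1049}\right) = \frac{2663}{1049}$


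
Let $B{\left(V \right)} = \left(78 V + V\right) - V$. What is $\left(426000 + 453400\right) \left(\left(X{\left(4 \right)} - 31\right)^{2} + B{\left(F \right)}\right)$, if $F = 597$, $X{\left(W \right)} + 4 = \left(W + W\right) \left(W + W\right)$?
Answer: $41689715800$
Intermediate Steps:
$X{\left(W \right)} = -4 + 4 W^{2}$ ($X{\left(W \right)} = -4 + \left(W + W\right) \left(W + W\right) = -4 + 2 W 2 W = -4 + 4 W^{2}$)
$B{\left(V \right)} = 78 V$ ($B{\left(V \right)} = 79 V - V = 78 V$)
$\left(426000 + 453400\right) \left(\left(X{\left(4 \right)} - 31\right)^{2} + B{\left(F \right)}\right) = \left(426000 + 453400\right) \left(\left(\left(-4 + 4 \cdot 4^{2}\right) - 31\right)^{2} + 78 \cdot 597\right) = 879400 \left(\left(\left(-4 + 4 \cdot 16\right) - 31\right)^{2} + 46566\right) = 879400 \left(\left(\left(-4 + 64\right) - 31\right)^{2} + 46566\right) = 879400 \left(\left(60 - 31\right)^{2} + 46566\right) = 879400 \left(29^{2} + 46566\right) = 879400 \left(841 + 46566\right) = 879400 \cdot 47407 = 41689715800$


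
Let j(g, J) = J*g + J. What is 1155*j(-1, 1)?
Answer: 0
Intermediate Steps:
j(g, J) = J + J*g
1155*j(-1, 1) = 1155*(1*(1 - 1)) = 1155*(1*0) = 1155*0 = 0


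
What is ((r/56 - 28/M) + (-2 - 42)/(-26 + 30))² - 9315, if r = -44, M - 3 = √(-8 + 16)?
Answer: 1201853/196 - 10728*√2 ≈ -9039.8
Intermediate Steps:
M = 3 + 2*√2 (M = 3 + √(-8 + 16) = 3 + √8 = 3 + 2*√2 ≈ 5.8284)
((r/56 - 28/M) + (-2 - 42)/(-26 + 30))² - 9315 = ((-44/56 - 28/(3 + 2*√2)) + (-2 - 42)/(-26 + 30))² - 9315 = ((-44*1/56 - 28/(3 + 2*√2)) - 44/4)² - 9315 = ((-11/14 - 28/(3 + 2*√2)) - 44*¼)² - 9315 = ((-11/14 - 28/(3 + 2*√2)) - 11)² - 9315 = (-165/14 - 28/(3 + 2*√2))² - 9315 = -9315 + (-165/14 - 28/(3 + 2*√2))²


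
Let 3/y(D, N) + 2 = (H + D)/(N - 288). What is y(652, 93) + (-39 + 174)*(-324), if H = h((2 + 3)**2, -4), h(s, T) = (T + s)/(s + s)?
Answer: -2279801790/52121 ≈ -43741.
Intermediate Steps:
h(s, T) = (T + s)/(2*s) (h(s, T) = (T + s)/((2*s)) = (T + s)*(1/(2*s)) = (T + s)/(2*s))
H = 21/50 (H = (-4 + (2 + 3)**2)/(2*((2 + 3)**2)) = (-4 + 5**2)/(2*(5**2)) = (1/2)*(-4 + 25)/25 = (1/2)*(1/25)*21 = 21/50 ≈ 0.42000)
y(D, N) = 3/(-2 + (21/50 + D)/(-288 + N)) (y(D, N) = 3/(-2 + (21/50 + D)/(N - 288)) = 3/(-2 + (21/50 + D)/(-288 + N)))
y(652, 93) + (-39 + 174)*(-324) = 150*(-288 + 93)/(28821 - 100*93 + 50*652) + (-39 + 174)*(-324) = 150*(-195)/(28821 - 9300 + 32600) + 135*(-324) = 150*(-195)/52121 - 43740 = 150*(1/52121)*(-195) - 43740 = -29250/52121 - 43740 = -2279801790/52121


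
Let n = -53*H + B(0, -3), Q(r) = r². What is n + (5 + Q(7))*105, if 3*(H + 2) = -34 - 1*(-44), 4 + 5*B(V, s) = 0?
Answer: 83978/15 ≈ 5598.5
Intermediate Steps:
B(V, s) = -⅘ (B(V, s) = -⅘ + (⅕)*0 = -⅘ + 0 = -⅘)
H = 4/3 (H = -2 + (-34 - 1*(-44))/3 = -2 + (-34 + 44)/3 = -2 + (⅓)*10 = -2 + 10/3 = 4/3 ≈ 1.3333)
n = -1072/15 (n = -53*4/3 - ⅘ = -212/3 - ⅘ = -1072/15 ≈ -71.467)
n + (5 + Q(7))*105 = -1072/15 + (5 + 7²)*105 = -1072/15 + (5 + 49)*105 = -1072/15 + 54*105 = -1072/15 + 5670 = 83978/15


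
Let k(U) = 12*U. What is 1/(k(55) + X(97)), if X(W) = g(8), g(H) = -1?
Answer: 1/659 ≈ 0.0015175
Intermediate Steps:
X(W) = -1
1/(k(55) + X(97)) = 1/(12*55 - 1) = 1/(660 - 1) = 1/659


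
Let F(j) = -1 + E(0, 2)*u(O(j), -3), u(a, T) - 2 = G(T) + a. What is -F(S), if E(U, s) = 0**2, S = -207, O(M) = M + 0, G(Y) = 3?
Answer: 1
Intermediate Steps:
O(M) = M
u(a, T) = 5 + a (u(a, T) = 2 + (3 + a) = 5 + a)
E(U, s) = 0
F(j) = -1 (F(j) = -1 + 0*(5 + j) = -1 + 0 = -1)
-F(S) = -1*(-1) = 1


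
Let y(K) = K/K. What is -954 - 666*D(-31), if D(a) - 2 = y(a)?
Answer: -2952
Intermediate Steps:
y(K) = 1
D(a) = 3 (D(a) = 2 + 1 = 3)
-954 - 666*D(-31) = -954 - 666*3 = -954 - 1998 = -2952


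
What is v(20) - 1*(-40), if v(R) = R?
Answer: 60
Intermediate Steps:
v(20) - 1*(-40) = 20 - 1*(-40) = 20 + 40 = 60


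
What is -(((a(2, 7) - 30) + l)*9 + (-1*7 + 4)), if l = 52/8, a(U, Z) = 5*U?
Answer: 249/2 ≈ 124.50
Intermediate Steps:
l = 13/2 (l = 52*(⅛) = 13/2 ≈ 6.5000)
-(((a(2, 7) - 30) + l)*9 + (-1*7 + 4)) = -(((5*2 - 30) + 13/2)*9 + (-1*7 + 4)) = -(((10 - 30) + 13/2)*9 + (-7 + 4)) = -((-20 + 13/2)*9 - 3) = -(-27/2*9 - 3) = -(-243/2 - 3) = -1*(-249/2) = 249/2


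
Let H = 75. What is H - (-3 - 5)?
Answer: 83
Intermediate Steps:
H - (-3 - 5) = 75 - (-3 - 5) = 75 - (-8) = 75 - 1*(-8) = 75 + 8 = 83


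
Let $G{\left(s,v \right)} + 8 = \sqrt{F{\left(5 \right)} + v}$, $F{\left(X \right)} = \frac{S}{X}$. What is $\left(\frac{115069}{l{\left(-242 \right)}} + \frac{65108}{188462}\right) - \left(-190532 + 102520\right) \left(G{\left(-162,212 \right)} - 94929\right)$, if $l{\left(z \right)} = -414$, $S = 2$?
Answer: $- \frac{14172410188724273}{1696158} + \frac{264036 \sqrt{590}}{5} \approx -8.3543 \cdot 10^{9}$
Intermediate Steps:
$F{\left(X \right)} = \frac{2}{X}$
$G{\left(s,v \right)} = -8 + \sqrt{\frac{2}{5} + v}$
$\left(\frac{115069}{l{\left(-242 \right)}} + \frac{65108}{188462}\right) - \left(-190532 + 102520\right) \left(G{\left(-162,212 \right)} - 94929\right) = \left(\frac{115069}{-414} + \frac{65108}{188462}\right) - \left(-190532 + 102520\right) \left(\left(-8 + \frac{\sqrt{10 + 25 \cdot 212}}{5}\right) - 94929\right) = \left(115069 \left(- \frac{1}{414}\right) + 65108 \cdot \frac{1}{188462}\right) - - 88012 \left(\left(-8 + \frac{\sqrt{10 + 5300}}{5}\right) - 94929\right) = \left(- \frac{5003}{18} + \frac{32554}{94231}\right) - - 88012 \left(\left(-8 + \frac{\sqrt{5310}}{5}\right) - 94929\right) = - \frac{470851721}{1696158} - - 88012 \left(\left(-8 + \frac{3 \sqrt{590}}{5}\right) - 94929\right) = - \frac{470851721}{1696158} - - 88012 \left(-94937 + \frac{3 \sqrt{590}}{5}\right) = - \frac{470851721}{1696158} - \left(8355595244 - \frac{264036 \sqrt{590}}{5}\right) = - \frac{14172410188724273}{1696158} + \frac{264036 \sqrt{590}}{5}$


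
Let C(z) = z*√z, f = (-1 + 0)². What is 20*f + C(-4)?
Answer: 20 - 8*I ≈ 20.0 - 8.0*I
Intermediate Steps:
f = 1 (f = (-1)² = 1)
C(z) = z^(3/2)
20*f + C(-4) = 20*1 + (-4)^(3/2) = 20 - 8*I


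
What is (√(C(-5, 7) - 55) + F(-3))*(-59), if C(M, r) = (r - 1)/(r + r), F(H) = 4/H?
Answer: 236/3 - 59*I*√2674/7 ≈ 78.667 - 435.85*I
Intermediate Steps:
C(M, r) = (-1 + r)/(2*r) (C(M, r) = (-1 + r)/((2*r)) = (-1 + r)*(1/(2*r)) = (-1 + r)/(2*r))
(√(C(-5, 7) - 55) + F(-3))*(-59) = (√((½)*(-1 + 7)/7 - 55) + 4/(-3))*(-59) = (√((½)*(⅐)*6 - 55) + 4*(-⅓))*(-59) = (√(3/7 - 55) - 4/3)*(-59) = (√(-382/7) - 4/3)*(-59) = (I*√2674/7 - 4/3)*(-59) = (-4/3 + I*√2674/7)*(-59) = 236/3 - 59*I*√2674/7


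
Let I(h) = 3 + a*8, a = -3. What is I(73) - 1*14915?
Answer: -14936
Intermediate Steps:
I(h) = -21 (I(h) = 3 - 3*8 = 3 - 24 = -21)
I(73) - 1*14915 = -21 - 1*14915 = -21 - 14915 = -14936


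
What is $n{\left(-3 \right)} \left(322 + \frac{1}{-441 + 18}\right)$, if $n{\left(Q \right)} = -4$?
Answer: $- \frac{544820}{423} \approx -1288.0$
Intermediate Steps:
$n{\left(-3 \right)} \left(322 + \frac{1}{-441 + 18}\right) = - 4 \left(322 + \frac{1}{-441 + 18}\right) = - 4 \left(322 + \frac{1}{-423}\right) = - 4 \left(322 - \frac{1}{423}\right) = \left(-4\right) \frac{136205}{423} = - \frac{544820}{423}$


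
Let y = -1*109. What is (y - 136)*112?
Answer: -27440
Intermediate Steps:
y = -109
(y - 136)*112 = (-109 - 136)*112 = -245*112 = -27440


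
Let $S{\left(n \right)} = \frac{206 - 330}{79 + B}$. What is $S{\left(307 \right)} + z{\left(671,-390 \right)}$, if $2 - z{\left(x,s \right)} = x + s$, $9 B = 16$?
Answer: $- \frac{203949}{727} \approx -280.54$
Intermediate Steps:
$B = \frac{16}{9}$ ($B = \frac{1}{9} \cdot 16 = \frac{16}{9} \approx 1.7778$)
$z{\left(x,s \right)} = 2 - s - x$ ($z{\left(x,s \right)} = 2 - \left(x + s\right) = 2 - \left(s + x\right) = 2 - s - x$)
$S{\left(n \right)} = - \frac{1116}{727}$ ($S{\left(n \right)} = \frac{206 - 330}{79 + \frac{16}{9}} = - \frac{124}{\frac{727}{9}} = \left(-124\right) \frac{9}{727} = - \frac{1116}{727}$)
$S{\left(307 \right)} + z{\left(671,-390 \right)} = - \frac{1116}{727} - 279 = - \frac{203949}{727}$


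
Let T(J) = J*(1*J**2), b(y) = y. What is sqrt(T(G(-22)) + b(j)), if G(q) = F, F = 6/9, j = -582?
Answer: I*sqrt(47118)/9 ≈ 24.119*I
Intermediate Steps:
F = 2/3 (F = (1/9)*6 = 2/3 ≈ 0.66667)
G(q) = 2/3
T(J) = J**3 (T(J) = J*J**2 = J**3)
sqrt(T(G(-22)) + b(j)) = sqrt((2/3)**3 - 582) = sqrt(8/27 - 582) = sqrt(-15706/27) = I*sqrt(47118)/9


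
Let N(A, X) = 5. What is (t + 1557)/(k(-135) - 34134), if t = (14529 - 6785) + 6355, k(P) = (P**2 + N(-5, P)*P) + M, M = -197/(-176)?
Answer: -2755456/2918587 ≈ -0.94411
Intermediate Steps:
M = 197/176 (M = -197*(-1/176) = 197/176 ≈ 1.1193)
k(P) = 197/176 + P**2 + 5*P (k(P) = (P**2 + 5*P) + 197/176 = 197/176 + P**2 + 5*P)
t = 14099 (t = 7744 + 6355 = 14099)
(t + 1557)/(k(-135) - 34134) = (14099 + 1557)/((197/176 + (-135)**2 + 5*(-135)) - 34134) = 15656/((197/176 + 18225 - 675) - 34134) = 15656/(3088997/176 - 34134) = 15656/(-2918587/176) = 15656*(-176/2918587) = -2755456/2918587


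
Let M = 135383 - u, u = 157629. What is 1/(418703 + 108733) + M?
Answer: -11733341255/527436 ≈ -22246.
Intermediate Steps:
M = -22246 (M = 135383 - 1*157629 = 135383 - 157629 = -22246)
1/(418703 + 108733) + M = 1/(418703 + 108733) - 22246 = 1/527436 - 22246 = -11733341255/527436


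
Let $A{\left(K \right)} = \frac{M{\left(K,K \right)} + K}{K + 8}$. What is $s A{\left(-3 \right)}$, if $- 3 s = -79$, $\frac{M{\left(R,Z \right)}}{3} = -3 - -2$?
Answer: $- \frac{158}{5} \approx -31.6$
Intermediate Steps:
$M{\left(R,Z \right)} = -3$ ($M{\left(R,Z \right)} = 3 \left(-3 - -2\right) = 3 \left(-3 + 2\right) = 3 \left(-1\right) = -3$)
$s = \frac{79}{3}$ ($s = \left(- \frac{1}{3}\right) \left(-79\right) = \frac{79}{3} \approx 26.333$)
$A{\left(K \right)} = \frac{-3 + K}{8 + K}$ ($A{\left(K \right)} = \frac{-3 + K}{K + 8} = \frac{-3 + K}{8 + K}$)
$s A{\left(-3 \right)} = \frac{79 \frac{-3 - 3}{8 - 3}}{3} = \frac{79 \cdot \frac{1}{5} \left(-6\right)}{3} = \frac{79}{3} \left(- \frac{6}{5}\right) = - \frac{158}{5}$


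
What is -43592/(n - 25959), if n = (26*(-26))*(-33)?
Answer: 43592/3651 ≈ 11.940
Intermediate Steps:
n = 22308 (n = -676*(-33) = 22308)
-43592/(n - 25959) = -43592/(22308 - 25959) = -43592/(-3651) = -43592*(-1/3651) = 43592/3651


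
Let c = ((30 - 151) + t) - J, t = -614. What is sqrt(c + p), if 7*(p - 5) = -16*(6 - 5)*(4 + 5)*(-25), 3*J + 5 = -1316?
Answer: sqrt(99057)/21 ≈ 14.987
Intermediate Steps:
J = -1321/3 (J = -5/3 + (1/3)*(-1316) = -5/3 - 1316/3 = -1321/3 ≈ -440.33)
p = 3635/7 (p = 5 + (-16*(6 - 5)*(4 + 5)*(-25))/7 = 5 + (-16*1*9*(-25))/7 = 5 + (-144*(-25))/7 = 5 + (-16*(-225))/7 = 5 + (1/7)*3600 = 5 + 3600/7 = 3635/7 ≈ 519.29)
c = -884/3 (c = ((30 - 151) - 614) - 1*(-1321/3) = (-121 - 614) + 1321/3 = -735 + 1321/3 = -884/3 ≈ -294.67)
sqrt(c + p) = sqrt(-884/3 + 3635/7) = sqrt(4717/21) = sqrt(99057)/21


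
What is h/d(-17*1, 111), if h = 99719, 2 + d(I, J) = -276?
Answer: -99719/278 ≈ -358.70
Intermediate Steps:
d(I, J) = -278 (d(I, J) = -2 - 276 = -278)
h/d(-17*1, 111) = 99719/(-278) = 99719*(-1/278) = -99719/278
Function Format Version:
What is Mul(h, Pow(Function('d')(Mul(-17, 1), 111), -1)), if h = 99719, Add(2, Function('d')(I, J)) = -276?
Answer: Rational(-99719, 278) ≈ -358.70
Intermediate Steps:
Function('d')(I, J) = -278 (Function('d')(I, J) = Add(-2, -276) = -278)
Mul(h, Pow(Function('d')(Mul(-17, 1), 111), -1)) = Mul(99719, Pow(-278, -1)) = Mul(99719, Rational(-1, 278)) = Rational(-99719, 278)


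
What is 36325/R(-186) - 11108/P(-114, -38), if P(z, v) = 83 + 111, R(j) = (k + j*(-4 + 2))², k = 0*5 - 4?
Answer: -748621371/13136128 ≈ -56.990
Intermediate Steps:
k = -4 (k = 0 - 4 = -4)
R(j) = (-4 - 2*j)² (R(j) = (-4 + j*(-4 + 2))² = (-4 + j*(-2))² = (-4 - 2*j)²)
P(z, v) = 194
36325/R(-186) - 11108/P(-114, -38) = 36325/((4*(2 - 186)²)) - 11108/194 = 36325/((4*(-184)²)) - 11108*1/194 = 36325/((4*33856)) - 5554/97 = 36325/135424 - 5554/97 = -748621371/13136128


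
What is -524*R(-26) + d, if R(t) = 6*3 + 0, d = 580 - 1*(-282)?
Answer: -8570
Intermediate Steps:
d = 862 (d = 580 + 282 = 862)
R(t) = 18 (R(t) = 18 + 0 = 18)
-524*R(-26) + d = -524*18 + 862 = -9432 + 862 = -8570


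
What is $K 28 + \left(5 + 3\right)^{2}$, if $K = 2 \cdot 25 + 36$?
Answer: $2472$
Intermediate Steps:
$K = 86$ ($K = 50 + 36 = 86$)
$K 28 + \left(5 + 3\right)^{2} = 86 \cdot 28 + \left(5 + 3\right)^{2} = 2408 + 8^{2} = 2408 + 64 = 2472$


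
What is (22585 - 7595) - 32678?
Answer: -17688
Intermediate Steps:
(22585 - 7595) - 32678 = 14990 - 32678 = -17688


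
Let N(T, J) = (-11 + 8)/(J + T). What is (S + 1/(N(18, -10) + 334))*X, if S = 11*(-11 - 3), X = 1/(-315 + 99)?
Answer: 68503/96084 ≈ 0.71295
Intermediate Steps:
N(T, J) = -3/(J + T)
X = -1/216 (X = 1/(-216) = -1/216 ≈ -0.0046296)
S = -154 (S = 11*(-14) = -154)
(S + 1/(N(18, -10) + 334))*X = (-154 + 1/(-3/(-10 + 18) + 334))*(-1/216) = (-154 + 1/(-3/8 + 334))*(-1/216) = (-154 + 1/(2669/8))*(-1/216) = (-154 + 8/2669)*(-1/216) = -411018/2669*(-1/216) = 68503/96084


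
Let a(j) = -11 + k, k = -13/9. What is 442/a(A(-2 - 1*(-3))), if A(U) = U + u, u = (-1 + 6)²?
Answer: -1989/56 ≈ -35.518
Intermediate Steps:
k = -13/9 (k = -13*⅑ = -13/9 ≈ -1.4444)
u = 25 (u = 5² = 25)
A(U) = 25 + U (A(U) = U + 25 = 25 + U)
a(j) = -112/9 (a(j) = -11 - 13/9 = -112/9)
442/a(A(-2 - 1*(-3))) = 442/(-112/9) = 442*(-9/112) = -1989/56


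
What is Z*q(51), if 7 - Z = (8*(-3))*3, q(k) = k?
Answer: 4029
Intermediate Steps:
Z = 79 (Z = 7 - 8*(-3)*3 = 7 - (-24)*3 = 7 - 1*(-72) = 7 + 72 = 79)
Z*q(51) = 79*51 = 4029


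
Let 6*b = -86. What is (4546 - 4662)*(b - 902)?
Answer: 318884/3 ≈ 1.0629e+5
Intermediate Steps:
b = -43/3 (b = (⅙)*(-86) = -43/3 ≈ -14.333)
(4546 - 4662)*(b - 902) = (4546 - 4662)*(-43/3 - 902) = -116*(-2749/3) = 318884/3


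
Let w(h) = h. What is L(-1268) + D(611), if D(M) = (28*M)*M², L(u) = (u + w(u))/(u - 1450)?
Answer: 8679628134080/1359 ≈ 6.3868e+9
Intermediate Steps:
L(u) = 2*u/(-1450 + u) (L(u) = (u + u)/(u - 1450) = (2*u)/(-1450 + u) = 2*u/(-1450 + u))
D(M) = 28*M³
L(-1268) + D(611) = 2*(-1268)/(-1450 - 1268) + 28*611³ = 2*(-1268)/(-2718) + 28*228099131 = 2*(-1268)*(-1/2718) + 6386775668 = 1268/1359 + 6386775668 = 8679628134080/1359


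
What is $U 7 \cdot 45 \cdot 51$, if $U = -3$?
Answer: $-48195$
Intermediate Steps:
$U 7 \cdot 45 \cdot 51 = \left(-3\right) 7 \cdot 45 \cdot 51 = \left(-21\right) 45 \cdot 51 = \left(-945\right) 51 = -48195$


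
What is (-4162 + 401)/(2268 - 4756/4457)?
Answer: -16762777/10103720 ≈ -1.6591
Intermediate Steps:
(-4162 + 401)/(2268 - 4756/4457) = -3761/(2268 - 4756*1/4457) = -3761/(2268 - 4756/4457) = -3761/10103720/4457 = -3761*4457/10103720 = -16762777/10103720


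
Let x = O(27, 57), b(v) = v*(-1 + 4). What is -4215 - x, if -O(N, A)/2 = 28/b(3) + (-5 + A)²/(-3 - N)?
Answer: -197507/45 ≈ -4389.0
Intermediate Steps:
b(v) = 3*v (b(v) = v*3 = 3*v)
O(N, A) = -56/9 - 2*(-5 + A)²/(-3 - N) (O(N, A) = -2*(28/((3*3)) + (-5 + A)²/(-3 - N)) = -2*(28/9 + (-5 + A)²/(-3 - N)) = -56/9 - 2*(-5 + A)²/(-3 - N))
x = 7832/45 (x = 2*(-84 - 28*27 + 9*(-5 + 57)²)/(9*(3 + 27)) = (2/9)*(-84 - 756 + 9*52²)/30 = (2/9)*(1/30)*(-84 - 756 + 9*2704) = (2/9)*(1/30)*(-84 - 756 + 24336) = (2/9)*(1/30)*23496 = 7832/45 ≈ 174.04)
-4215 - x = -4215 - 1*7832/45 = -4215 - 7832/45 = -197507/45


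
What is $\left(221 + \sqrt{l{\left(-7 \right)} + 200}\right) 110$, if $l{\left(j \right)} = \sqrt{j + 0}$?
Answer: $24310 + 110 \sqrt{200 + i \sqrt{7}} \approx 25866.0 + 10.289 i$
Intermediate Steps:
$l{\left(j \right)} = \sqrt{j}$
$\left(221 + \sqrt{l{\left(-7 \right)} + 200}\right) 110 = \left(221 + \sqrt{\sqrt{-7} + 200}\right) 110 = \left(221 + \sqrt{i \sqrt{7} + 200}\right) 110 = \left(221 + \sqrt{200 + i \sqrt{7}}\right) 110 = 24310 + 110 \sqrt{200 + i \sqrt{7}}$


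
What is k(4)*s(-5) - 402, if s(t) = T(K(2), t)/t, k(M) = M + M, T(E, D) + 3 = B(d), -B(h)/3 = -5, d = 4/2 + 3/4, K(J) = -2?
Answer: -2106/5 ≈ -421.20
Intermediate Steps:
d = 11/4 (d = 4*(½) + 3*(¼) = 2 + ¾ = 11/4 ≈ 2.7500)
B(h) = 15 (B(h) = -3*(-5) = 15)
T(E, D) = 12 (T(E, D) = -3 + 15 = 12)
k(M) = 2*M
s(t) = 12/t
k(4)*s(-5) - 402 = (2*4)*(12/(-5)) - 402 = 8*(12*(-⅕)) - 402 = 8*(-12/5) - 402 = -96/5 - 402 = -2106/5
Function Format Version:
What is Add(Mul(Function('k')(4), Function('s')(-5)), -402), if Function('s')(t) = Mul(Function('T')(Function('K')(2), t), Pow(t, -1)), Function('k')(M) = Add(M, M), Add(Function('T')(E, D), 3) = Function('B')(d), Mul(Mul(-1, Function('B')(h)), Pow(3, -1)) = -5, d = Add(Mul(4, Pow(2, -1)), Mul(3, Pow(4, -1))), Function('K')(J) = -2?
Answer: Rational(-2106, 5) ≈ -421.20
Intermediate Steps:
d = Rational(11, 4) (d = Add(Mul(4, Rational(1, 2)), Mul(3, Rational(1, 4))) = Add(2, Rational(3, 4)) = Rational(11, 4) ≈ 2.7500)
Function('B')(h) = 15 (Function('B')(h) = Mul(-3, -5) = 15)
Function('T')(E, D) = 12 (Function('T')(E, D) = Add(-3, 15) = 12)
Function('k')(M) = Mul(2, M)
Function('s')(t) = Mul(12, Pow(t, -1))
Add(Mul(Function('k')(4), Function('s')(-5)), -402) = Add(Mul(Mul(2, 4), Mul(12, Pow(-5, -1))), -402) = Add(Mul(8, Mul(12, Rational(-1, 5))), -402) = Add(Mul(8, Rational(-12, 5)), -402) = Add(Rational(-96, 5), -402) = Rational(-2106, 5)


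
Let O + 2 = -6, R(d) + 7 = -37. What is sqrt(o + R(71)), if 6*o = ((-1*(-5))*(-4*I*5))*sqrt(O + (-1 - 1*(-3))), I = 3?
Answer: sqrt(-44 - 50*I*sqrt(6)) ≈ 6.5627 - 9.3311*I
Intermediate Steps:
R(d) = -44 (R(d) = -7 - 37 = -44)
O = -8 (O = -2 - 6 = -8)
o = -50*I*sqrt(6) (o = (((-1*(-5))*(-4*3*5))*sqrt(-8 + (-1 - 1*(-3))))/6 = ((5*(-12*5))*sqrt(-8 + (-1 + 3)))/6 = ((5*(-60))*sqrt(-8 + 2))/6 = (-300*I*sqrt(6))/6 = -50*I*sqrt(6) ≈ -122.47*I)
sqrt(o + R(71)) = sqrt(-50*I*sqrt(6) - 44) = sqrt(-44 - 50*I*sqrt(6))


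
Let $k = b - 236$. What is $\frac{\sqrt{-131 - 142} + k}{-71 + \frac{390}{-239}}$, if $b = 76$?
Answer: $\frac{38240}{17359} - \frac{239 i \sqrt{273}}{17359} \approx 2.2029 - 0.22749 i$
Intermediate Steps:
$k = -160$ ($k = 76 - 236 = -160$)
$\frac{\sqrt{-131 - 142} + k}{-71 + \frac{390}{-239}} = \frac{\sqrt{-131 - 142} - 160}{-71 + \frac{390}{-239}} = \frac{\sqrt{-273} - 160}{-71 + 390 \left(- \frac{1}{239}\right)} = \frac{i \sqrt{273} - 160}{-71 - \frac{390}{239}} = \frac{-160 + i \sqrt{273}}{- \frac{17359}{239}} = \left(-160 + i \sqrt{273}\right) \left(- \frac{239}{17359}\right) = \frac{38240}{17359} - \frac{239 i \sqrt{273}}{17359}$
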